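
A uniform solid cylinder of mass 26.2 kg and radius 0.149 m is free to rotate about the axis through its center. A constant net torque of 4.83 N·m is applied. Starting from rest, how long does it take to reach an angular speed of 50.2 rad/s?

I = ½MR² = (1/2)(26.2)(0.149)² = 0.2908 kg·m².
α = τ/I = 4.83/0.2908 = 16.61 rad/s².
ω = αt ⇒ t = ω/α = 50.2/16.61 = 3.023 s.

t ≈ 3.02 s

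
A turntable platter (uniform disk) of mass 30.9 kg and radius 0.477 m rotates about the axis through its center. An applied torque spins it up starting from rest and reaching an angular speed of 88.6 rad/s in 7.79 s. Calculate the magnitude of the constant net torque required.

I = ½MR² = (1/2)(30.9)(0.477)² = 3.515 kg·m².
α = Δω/Δt = (88.6 − 0)/7.79 = 11.37 rad/s².
τ = Iα = (3.515)(11.37) = 39.98 N·m.

τ ≈ 40.0 N·m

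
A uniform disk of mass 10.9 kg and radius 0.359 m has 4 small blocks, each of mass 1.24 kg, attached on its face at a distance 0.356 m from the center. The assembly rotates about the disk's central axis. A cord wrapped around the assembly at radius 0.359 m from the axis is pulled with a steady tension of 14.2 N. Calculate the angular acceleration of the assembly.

I_disk = ½MR² = ½(10.9)(0.359)² = 0.7024 kg·m².
I_blocks = 4·m·r² = 4(1.24)(0.356)² = 0.6286 kg·m².
Total I = 1.331 kg·m².
τ = F r = (14.2)(0.359) = 5.098 N·m.
α = τ/I = 5.098/1.331 = 3.830 rad/s².

α ≈ 3.83 rad/s²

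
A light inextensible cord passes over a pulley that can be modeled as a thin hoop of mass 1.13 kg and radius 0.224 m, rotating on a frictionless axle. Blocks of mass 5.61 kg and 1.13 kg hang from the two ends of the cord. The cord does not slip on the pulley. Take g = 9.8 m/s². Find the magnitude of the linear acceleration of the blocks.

a ≈ 5.58 m/s²

I = MR² = (1.13)(0.224)² = 0.05670 kg·m².
Heavier block: m₁g − T₁ = m₁a. Lighter block: T₂ − m₂g = m₂a.
Pulley: (T₁ − T₂)R = Iα = I(a/R), so T₁ − T₂ = (I/R²)a = 1·M_p a = 1.130·a.
Adding the three: (m₁ − m₂)g = (m₁ + m₂ + 1.130)a, so a = (5.61 − 1.13)(9.8)/(5.61 + 1.13 + 1.130) = 5.579 m/s².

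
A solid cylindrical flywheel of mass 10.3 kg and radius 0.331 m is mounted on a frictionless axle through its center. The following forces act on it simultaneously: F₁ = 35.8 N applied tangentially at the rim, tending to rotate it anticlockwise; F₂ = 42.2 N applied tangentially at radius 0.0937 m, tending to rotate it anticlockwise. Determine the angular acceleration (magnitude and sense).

α ≈ 28.0 rad/s², anticlockwise

I = ½MR² = (1/2)(10.3)(0.331)² = 0.5642 kg·m².
Taking anticlockwise as positive: τ₁ = +(35.8)(0.331) = +11.85 N·m; τ₂ = +(42.2)(0.0937) = +3.954 N·m.
Net torque τ = 15.80 N·m.
α = τ/I = 15.80/0.5642 = 28.01 rad/s².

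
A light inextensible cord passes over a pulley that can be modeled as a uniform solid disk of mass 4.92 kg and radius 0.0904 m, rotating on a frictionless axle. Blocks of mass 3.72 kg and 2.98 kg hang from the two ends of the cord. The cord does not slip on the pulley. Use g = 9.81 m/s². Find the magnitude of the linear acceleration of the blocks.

a ≈ 0.793 m/s²

I = ½MR² = (1/2)(4.92)(0.0904)² = 0.02010 kg·m².
Heavier block: m₁g − T₁ = m₁a. Lighter block: T₂ − m₂g = m₂a.
Pulley: (T₁ − T₂)R = Iα = I(a/R), so T₁ − T₂ = (I/R²)a = (1/2)M_p a = 2.460·a.
Adding the three: (m₁ − m₂)g = (m₁ + m₂ + 2.460)a, so a = (3.72 − 2.98)(9.81)/(3.72 + 2.98 + 2.460) = 0.7925 m/s².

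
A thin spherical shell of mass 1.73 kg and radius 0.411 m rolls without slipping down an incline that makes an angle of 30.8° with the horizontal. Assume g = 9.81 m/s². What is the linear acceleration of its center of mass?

Translation along the incline: Mg sinθ − f = Ma.
Rotation about the center: fR = Iα with I = (2/3)MR². No-slip gives a = αR, so f = (I/R²)a = (2/3)M a.
Substituting: Mg sinθ = (1 + 0.6667)Ma, so a = g sinθ/(1 + 0.6667) = (9.81) sin 30.8° / 1.667 = 3.014 m/s².

a ≈ 3.01 m/s²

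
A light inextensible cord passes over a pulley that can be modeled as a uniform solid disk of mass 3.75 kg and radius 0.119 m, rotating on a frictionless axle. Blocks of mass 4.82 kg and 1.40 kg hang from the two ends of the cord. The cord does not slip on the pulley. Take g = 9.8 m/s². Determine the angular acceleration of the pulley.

I = ½MR² = (1/2)(3.75)(0.119)² = 0.02655 kg·m².
Heavier block: m₁g − T₁ = m₁a. Lighter block: T₂ − m₂g = m₂a.
Pulley: (T₁ − T₂)R = Iα = I(a/R), so T₁ − T₂ = (I/R²)a = (1/2)M_p a = 1.875·a.
Adding the three: (m₁ − m₂)g = (m₁ + m₂ + 1.875)a, so a = (4.82 − 1.40)(9.8)/(4.82 + 1.40 + 1.875) = 4.140 m/s².
α = a/R = 4.140/0.119 = 34.79 rad/s².

α ≈ 34.8 rad/s²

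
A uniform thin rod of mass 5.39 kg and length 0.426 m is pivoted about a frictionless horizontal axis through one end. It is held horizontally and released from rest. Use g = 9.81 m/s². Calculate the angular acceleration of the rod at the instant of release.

α ≈ 34.5 rad/s²

About the pivot, I = (1/3)ML² = (1/3)(5.39)(0.426)² = 0.3261 kg·m².
The weight acts at the center, a distance L/2 = 0.2130 m from the pivot; τ = Mg(L/2) = 11.26 N·m.
α = τ/I = 11.26/0.3261 = 34.54 rad/s².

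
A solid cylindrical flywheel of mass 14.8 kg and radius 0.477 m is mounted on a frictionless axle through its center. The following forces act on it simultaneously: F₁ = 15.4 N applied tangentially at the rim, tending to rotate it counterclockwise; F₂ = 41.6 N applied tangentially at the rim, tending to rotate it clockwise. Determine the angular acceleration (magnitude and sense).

I = ½MR² = (1/2)(14.8)(0.477)² = 1.684 kg·m².
Taking counterclockwise as positive: τ₁ = +(15.4)(0.477) = +7.346 N·m; τ₂ = −(41.6)(0.477) = −19.84 N·m.
Net torque τ = -12.50 N·m.
α = τ/I = -12.50/1.684 = -7.423 rad/s².

α ≈ 7.42 rad/s², clockwise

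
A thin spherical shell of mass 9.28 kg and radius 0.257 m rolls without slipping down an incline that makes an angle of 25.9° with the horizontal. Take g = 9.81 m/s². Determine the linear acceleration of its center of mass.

Translation along the incline: Mg sinθ − f = Ma.
Rotation about the center: fR = Iα with I = (2/3)MR². No-slip gives a = αR, so f = (I/R²)a = (2/3)M a.
Substituting: Mg sinθ = (1 + 0.6667)Ma, so a = g sinθ/(1 + 0.6667) = (9.81) sin 25.9° / 1.667 = 2.571 m/s².

a ≈ 2.57 m/s²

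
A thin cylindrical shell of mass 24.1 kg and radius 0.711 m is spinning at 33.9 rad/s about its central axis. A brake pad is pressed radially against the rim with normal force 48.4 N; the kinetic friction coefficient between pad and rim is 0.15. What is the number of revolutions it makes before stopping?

I = MR² = (24.1)(0.711)² = 12.18 kg·m².
Friction force f = μN = (0.15)(48.4) = 7.260 N at the rim; torque magnitude τ = fR = 5.162 N·m, opposing ω.
|α| = τ/I = 5.162/12.18 = 0.4237 rad/s² (deceleration).
ω² = ω₀² − 2|α|θ with ω = 0 ⇒ θ = ω₀²/(2|α|) = 1356 rad = 215.8 rev.

≈ 216 revolutions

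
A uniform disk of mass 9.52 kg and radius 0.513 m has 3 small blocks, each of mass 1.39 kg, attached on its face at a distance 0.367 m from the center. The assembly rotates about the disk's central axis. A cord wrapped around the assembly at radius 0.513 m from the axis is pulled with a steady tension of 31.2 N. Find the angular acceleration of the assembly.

α ≈ 8.82 rad/s²

I_disk = ½MR² = ½(9.52)(0.513)² = 1.253 kg·m².
I_blocks = 3·m·r² = 3(1.39)(0.367)² = 0.5617 kg·m².
Total I = 1.814 kg·m².
τ = F r = (31.2)(0.513) = 16.01 N·m.
α = τ/I = 16.01/1.814 = 8.822 rad/s².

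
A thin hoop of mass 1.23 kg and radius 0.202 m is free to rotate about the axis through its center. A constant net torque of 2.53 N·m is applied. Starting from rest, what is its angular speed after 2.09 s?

ω ≈ 105 rad/s

I = MR² = (1.23)(0.202)² = 0.05019 kg·m².
α = τ/I = 2.53/0.05019 = 50.41 rad/s².
ω = ω₀ + αt = 0 + (50.41)(2.09) = 105.4 rad/s.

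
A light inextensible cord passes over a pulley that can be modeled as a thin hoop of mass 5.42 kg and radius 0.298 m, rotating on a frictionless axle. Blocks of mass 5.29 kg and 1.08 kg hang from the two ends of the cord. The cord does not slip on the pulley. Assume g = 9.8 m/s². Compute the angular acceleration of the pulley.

α ≈ 11.7 rad/s²

I = MR² = (5.42)(0.298)² = 0.4813 kg·m².
Heavier block: m₁g − T₁ = m₁a. Lighter block: T₂ − m₂g = m₂a.
Pulley: (T₁ − T₂)R = Iα = I(a/R), so T₁ − T₂ = (I/R²)a = 1·M_p a = 5.420·a.
Adding the three: (m₁ − m₂)g = (m₁ + m₂ + 5.420)a, so a = (5.29 − 1.08)(9.8)/(5.29 + 1.08 + 5.420) = 3.499 m/s².
α = a/R = 3.499/0.298 = 11.74 rad/s².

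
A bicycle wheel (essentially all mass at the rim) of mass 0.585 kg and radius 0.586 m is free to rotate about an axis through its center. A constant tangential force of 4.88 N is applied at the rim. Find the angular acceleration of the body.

I = MR² = (0.585)(0.586)² = 0.2009 kg·m².
τ = F R = (4.88)(0.586) = 2.860 N·m.
Newton's second law for rotation, τ = Iα, gives α = τ/I = 2.860/0.2009 = 14.24 rad/s².

α ≈ 14.2 rad/s²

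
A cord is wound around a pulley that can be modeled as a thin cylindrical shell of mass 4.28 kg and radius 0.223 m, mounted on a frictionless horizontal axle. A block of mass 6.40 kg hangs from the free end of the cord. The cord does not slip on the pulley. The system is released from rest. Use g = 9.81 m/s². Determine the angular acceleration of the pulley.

α ≈ 26.4 rad/s²

I = MR² = (4.28)(0.223)² = 0.2128 kg·m².
Block: mg − T = ma. Pulley: TR = Iα. No-slip: a = αR, so T = (I/R²)a = 4.280·a.
Then mg = (m + 4.280)a, so a = (6.40)(9.81)/(6.40 + 4.280) = 5.879 m/s².
α = a/R = 5.879/0.223 = 26.36 rad/s².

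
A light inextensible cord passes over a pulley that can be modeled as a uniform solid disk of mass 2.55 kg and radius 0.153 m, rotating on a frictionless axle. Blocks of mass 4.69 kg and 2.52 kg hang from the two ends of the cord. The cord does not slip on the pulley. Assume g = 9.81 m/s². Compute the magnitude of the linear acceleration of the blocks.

a ≈ 2.51 m/s²

I = ½MR² = (1/2)(2.55)(0.153)² = 0.02985 kg·m².
Heavier block: m₁g − T₁ = m₁a. Lighter block: T₂ − m₂g = m₂a.
Pulley: (T₁ − T₂)R = Iα = I(a/R), so T₁ − T₂ = (I/R²)a = (1/2)M_p a = 1.275·a.
Adding the three: (m₁ − m₂)g = (m₁ + m₂ + 1.275)a, so a = (4.69 − 2.52)(9.81)/(4.69 + 2.52 + 1.275) = 2.509 m/s².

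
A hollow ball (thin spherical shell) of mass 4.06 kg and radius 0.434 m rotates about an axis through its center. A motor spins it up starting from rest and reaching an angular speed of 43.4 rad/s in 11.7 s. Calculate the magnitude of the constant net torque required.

τ ≈ 1.89 N·m

I = (2/3)MR² = (2/3)(4.06)(0.434)² = 0.5098 kg·m².
α = Δω/Δt = (43.4 − 0)/11.7 = 3.709 rad/s².
τ = Iα = (0.5098)(3.709) = 1.891 N·m.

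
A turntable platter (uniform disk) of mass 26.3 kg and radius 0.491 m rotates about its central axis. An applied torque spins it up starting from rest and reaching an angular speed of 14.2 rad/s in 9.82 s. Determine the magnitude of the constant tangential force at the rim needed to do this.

F ≈ 9.34 N

I = ½MR² = (1/2)(26.3)(0.491)² = 3.170 kg·m².
α = Δω/Δt = (14.2 − 0)/9.82 = 1.446 rad/s².
The required torque is τ = Iα = (3.170)(1.446) = 4.584 N·m.
A tangential force at the rim gives τ = FR, so F = τ/R = 4.584/0.491 = 9.336 N.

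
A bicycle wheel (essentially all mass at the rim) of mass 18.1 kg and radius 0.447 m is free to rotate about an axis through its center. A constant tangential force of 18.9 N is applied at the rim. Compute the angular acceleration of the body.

I = MR² = (18.1)(0.447)² = 3.617 kg·m².
τ = F R = (18.9)(0.447) = 8.448 N·m.
From τ = Iα: α = 8.448/3.617 = 2.336 rad/s².

α ≈ 2.34 rad/s²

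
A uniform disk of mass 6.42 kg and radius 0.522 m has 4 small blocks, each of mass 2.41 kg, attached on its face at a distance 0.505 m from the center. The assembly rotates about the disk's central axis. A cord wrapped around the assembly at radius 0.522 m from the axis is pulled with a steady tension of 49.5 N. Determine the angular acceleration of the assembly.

I_disk = ½MR² = ½(6.42)(0.522)² = 0.8747 kg·m².
I_blocks = 4·m·r² = 4(2.41)(0.505)² = 2.458 kg·m².
Total I = 3.333 kg·m².
τ = F r = (49.5)(0.522) = 25.84 N·m.
α = τ/I = 25.84/3.333 = 7.752 rad/s².

α ≈ 7.75 rad/s²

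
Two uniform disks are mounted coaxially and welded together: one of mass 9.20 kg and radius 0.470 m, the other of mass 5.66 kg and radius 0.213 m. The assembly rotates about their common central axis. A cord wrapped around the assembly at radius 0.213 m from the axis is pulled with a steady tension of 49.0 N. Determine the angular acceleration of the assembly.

α ≈ 9.12 rad/s²

I = ½M₁R₁² + ½M₂R₂² = ½(9.20)(0.470)² + ½(5.66)(0.213)² = 1.145 kg·m².
τ = F r = (49.0)(0.213) = 10.44 N·m.
α = τ/I = 10.44/1.145 = 9.119 rad/s².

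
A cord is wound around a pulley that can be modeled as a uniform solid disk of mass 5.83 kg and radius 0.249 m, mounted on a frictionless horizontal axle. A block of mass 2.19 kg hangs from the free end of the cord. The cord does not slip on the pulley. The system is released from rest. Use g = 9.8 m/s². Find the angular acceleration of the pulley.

I = ½MR² = (1/2)(5.83)(0.249)² = 0.1807 kg·m².
Block: mg − T = ma. Pulley: TR = Iα. No-slip: a = αR, so T = (I/R²)a = 2.915·a.
Then mg = (m + 2.915)a, so a = (2.19)(9.8)/(2.19 + 2.915) = 4.204 m/s².
α = a/R = 4.204/0.249 = 16.88 rad/s².

α ≈ 16.9 rad/s²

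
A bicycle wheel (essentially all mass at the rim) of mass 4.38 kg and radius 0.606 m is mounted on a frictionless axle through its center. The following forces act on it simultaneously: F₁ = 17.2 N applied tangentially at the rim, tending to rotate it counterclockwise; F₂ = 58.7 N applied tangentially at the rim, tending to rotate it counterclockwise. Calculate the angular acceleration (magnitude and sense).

I = MR² = (4.38)(0.606)² = 1.608 kg·m².
Taking counterclockwise as positive: τ₁ = +(17.2)(0.606) = +10.42 N·m; τ₂ = +(58.7)(0.606) = +35.57 N·m.
Net torque τ = 46.00 N·m.
α = τ/I = 46.00/1.608 = 28.60 rad/s².

α ≈ 28.6 rad/s², counterclockwise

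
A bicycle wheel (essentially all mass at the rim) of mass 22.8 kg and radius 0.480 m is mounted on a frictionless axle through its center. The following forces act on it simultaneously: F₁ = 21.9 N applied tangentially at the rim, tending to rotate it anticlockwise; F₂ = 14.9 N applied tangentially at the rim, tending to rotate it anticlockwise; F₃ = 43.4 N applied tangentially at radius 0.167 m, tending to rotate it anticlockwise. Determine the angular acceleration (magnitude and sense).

I = MR² = (22.8)(0.480)² = 5.253 kg·m².
Taking anticlockwise as positive: τ₁ = +(21.9)(0.480) = +10.51 N·m; τ₂ = +(14.9)(0.480) = +7.152 N·m; τ₃ = +(43.4)(0.167) = +7.248 N·m.
Net torque τ = 24.91 N·m.
α = τ/I = 24.91/5.253 = 4.742 rad/s².

α ≈ 4.74 rad/s², anticlockwise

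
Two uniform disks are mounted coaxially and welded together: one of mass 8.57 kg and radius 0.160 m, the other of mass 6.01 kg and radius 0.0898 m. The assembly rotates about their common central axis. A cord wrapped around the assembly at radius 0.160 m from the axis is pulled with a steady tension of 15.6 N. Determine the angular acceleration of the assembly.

I = ½M₁R₁² + ½M₂R₂² = ½(8.57)(0.160)² + ½(6.01)(0.0898)² = 0.1339 kg·m².
τ = F r = (15.6)(0.160) = 2.496 N·m.
α = τ/I = 2.496/0.1339 = 18.64 rad/s².

α ≈ 18.6 rad/s²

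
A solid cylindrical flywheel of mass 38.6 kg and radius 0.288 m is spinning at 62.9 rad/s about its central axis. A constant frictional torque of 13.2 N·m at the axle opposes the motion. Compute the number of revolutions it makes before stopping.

≈ 38.2 revolutions

I = ½MR² = (1/2)(38.6)(0.288)² = 1.601 kg·m².
The net torque has magnitude 13.2 N·m, opposing ω.
|α| = τ/I = 13.20/1.601 = 8.246 rad/s² (deceleration).
ω² = ω₀² − 2|α|θ with ω = 0 ⇒ θ = ω₀²/(2|α|) = 239.9 rad = 38.18 rev.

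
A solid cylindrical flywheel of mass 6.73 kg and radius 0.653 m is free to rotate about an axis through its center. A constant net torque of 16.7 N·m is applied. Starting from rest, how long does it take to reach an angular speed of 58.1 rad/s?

I = ½MR² = (1/2)(6.73)(0.653)² = 1.435 kg·m².
α = τ/I = 16.7/1.435 = 11.64 rad/s².
ω = αt ⇒ t = ω/α = 58.1/11.64 = 4.992 s.

t ≈ 4.99 s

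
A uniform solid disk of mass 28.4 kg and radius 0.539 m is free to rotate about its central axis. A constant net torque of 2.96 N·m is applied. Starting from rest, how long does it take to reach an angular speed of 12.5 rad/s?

I = ½MR² = (1/2)(28.4)(0.539)² = 4.125 kg·m².
α = τ/I = 2.96/4.125 = 0.7175 rad/s².
ω = αt ⇒ t = ω/α = 12.5/0.7175 = 17.42 s.

t ≈ 17.4 s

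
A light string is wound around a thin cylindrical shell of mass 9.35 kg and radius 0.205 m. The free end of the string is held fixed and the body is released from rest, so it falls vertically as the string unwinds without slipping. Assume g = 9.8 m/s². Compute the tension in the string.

T ≈ 45.8 N

Translation: Mg − T = Ma. Rotation about the center: TR = Iα with I = MR².
With a = αR: T = (I/R²)a = M a, so Mg = (1 + 1.000)Ma.
a = g/(1 + 1.000) = 9.8/2.000 = 4.900 m/s².
T = 1.000·M·a = (1.000)(9.35)(4.900) = 45.82 N.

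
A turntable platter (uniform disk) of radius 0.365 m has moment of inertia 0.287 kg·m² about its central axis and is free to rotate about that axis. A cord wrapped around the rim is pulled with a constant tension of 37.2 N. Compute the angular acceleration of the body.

τ = F R = (37.2)(0.365) = 13.58 N·m.
From τ = Iα: α = 13.58/0.2870 = 47.31 rad/s².

α ≈ 47.3 rad/s²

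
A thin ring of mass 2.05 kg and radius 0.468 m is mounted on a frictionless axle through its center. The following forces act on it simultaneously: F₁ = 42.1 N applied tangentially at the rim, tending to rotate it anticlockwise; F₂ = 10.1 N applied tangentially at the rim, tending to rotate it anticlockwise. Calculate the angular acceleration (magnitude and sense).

α ≈ 54.4 rad/s², anticlockwise

I = MR² = (2.05)(0.468)² = 0.4490 kg·m².
Taking anticlockwise as positive: τ₁ = +(42.1)(0.468) = +19.70 N·m; τ₂ = +(10.1)(0.468) = +4.727 N·m.
Net torque τ = 24.43 N·m.
α = τ/I = 24.43/0.4490 = 54.41 rad/s².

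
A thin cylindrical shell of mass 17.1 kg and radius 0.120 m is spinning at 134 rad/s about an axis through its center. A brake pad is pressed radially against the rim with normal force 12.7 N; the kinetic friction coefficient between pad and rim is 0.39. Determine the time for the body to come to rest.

t ≈ 55.5 s

I = MR² = (17.1)(0.120)² = 0.2462 kg·m².
Friction force f = μN = (0.39)(12.7) = 4.953 N at the rim; torque magnitude τ = fR = 0.5944 N·m, opposing ω.
|α| = τ/I = 0.5944/0.2462 = 2.414 rad/s² (deceleration).
0 = ω₀ − |α|t ⇒ t = ω₀/|α| = 134/2.414 = 55.52 s.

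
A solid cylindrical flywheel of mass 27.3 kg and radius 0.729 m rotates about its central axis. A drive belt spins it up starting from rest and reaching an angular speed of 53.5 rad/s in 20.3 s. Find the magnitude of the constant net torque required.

τ ≈ 19.1 N·m

I = ½MR² = (1/2)(27.3)(0.729)² = 7.254 kg·m².
α = Δω/Δt = (53.5 − 0)/20.3 = 2.635 rad/s².
τ = Iα = (7.254)(2.635) = 19.12 N·m.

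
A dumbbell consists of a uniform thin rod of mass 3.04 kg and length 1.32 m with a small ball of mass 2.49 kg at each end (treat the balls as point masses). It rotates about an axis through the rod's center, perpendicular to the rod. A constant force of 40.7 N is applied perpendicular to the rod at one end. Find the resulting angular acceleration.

I_rod = (1/12)ML² = (1/12)(3.04)(1.32)² = 0.4414 kg·m².
I_balls = 2·m·(L/2)² = 2(2.49)(0.6600)² = 2.169 kg·m².
Total I = 2.611 kg·m².
τ = F·(L/2) = (40.7)(0.660) = 26.86 N·m.
α = τ/I = 26.86/2.611 = 10.29 rad/s².

α ≈ 10.3 rad/s²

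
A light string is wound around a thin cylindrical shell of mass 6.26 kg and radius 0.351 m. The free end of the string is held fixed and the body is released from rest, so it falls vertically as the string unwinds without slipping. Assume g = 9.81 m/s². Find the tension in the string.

T ≈ 30.7 N

Translation: Mg − T = Ma. Rotation about the center: TR = Iα with I = MR².
With a = αR: T = (I/R²)a = M a, so Mg = (1 + 1.000)Ma.
a = g/(1 + 1.000) = 9.81/2.000 = 4.905 m/s².
T = 1.000·M·a = (1.000)(6.26)(4.905) = 30.71 N.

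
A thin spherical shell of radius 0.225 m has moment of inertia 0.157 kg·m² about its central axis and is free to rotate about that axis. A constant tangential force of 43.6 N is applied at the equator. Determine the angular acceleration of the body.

τ = F R = (43.6)(0.225) = 9.810 N·m.
From τ = Iα: α = 9.810/0.1570 = 62.48 rad/s².

α ≈ 62.5 rad/s²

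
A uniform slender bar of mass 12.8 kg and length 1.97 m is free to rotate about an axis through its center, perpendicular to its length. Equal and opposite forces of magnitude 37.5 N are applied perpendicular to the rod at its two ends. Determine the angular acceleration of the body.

α ≈ 17.8 rad/s²

I = (1/12)ML² = (1/12)(12.8)(1.97)² = 4.140 kg·m².
The couple gives τ = F·(L/2) + F·(L/2) = F L = (37.5)(1.97) = 73.88 N·m.
From τ = Iα: α = 73.88/4.140 = 17.85 rad/s².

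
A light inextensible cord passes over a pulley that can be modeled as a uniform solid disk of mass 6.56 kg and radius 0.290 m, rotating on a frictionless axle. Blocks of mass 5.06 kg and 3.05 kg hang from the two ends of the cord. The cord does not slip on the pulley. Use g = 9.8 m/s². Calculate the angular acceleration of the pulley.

α ≈ 5.96 rad/s²

I = ½MR² = (1/2)(6.56)(0.290)² = 0.2758 kg·m².
Heavier block: m₁g − T₁ = m₁a. Lighter block: T₂ − m₂g = m₂a.
Pulley: (T₁ − T₂)R = Iα = I(a/R), so T₁ − T₂ = (I/R²)a = (1/2)M_p a = 3.280·a.
Adding the three: (m₁ − m₂)g = (m₁ + m₂ + 3.280)a, so a = (5.06 − 3.05)(9.8)/(5.06 + 3.05 + 3.280) = 1.729 m/s².
α = a/R = 1.729/0.290 = 5.963 rad/s².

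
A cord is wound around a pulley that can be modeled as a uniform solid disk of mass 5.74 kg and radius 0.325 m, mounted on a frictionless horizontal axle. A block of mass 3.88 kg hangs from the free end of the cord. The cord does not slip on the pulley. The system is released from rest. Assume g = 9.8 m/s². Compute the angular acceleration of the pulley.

I = ½MR² = (1/2)(5.74)(0.325)² = 0.3031 kg·m².
Block: mg − T = ma. Pulley: TR = Iα. No-slip: a = αR, so T = (I/R²)a = 2.870·a.
Then mg = (m + 2.870)a, so a = (3.88)(9.8)/(3.88 + 2.870) = 5.633 m/s².
α = a/R = 5.633/0.325 = 17.33 rad/s².

α ≈ 17.3 rad/s²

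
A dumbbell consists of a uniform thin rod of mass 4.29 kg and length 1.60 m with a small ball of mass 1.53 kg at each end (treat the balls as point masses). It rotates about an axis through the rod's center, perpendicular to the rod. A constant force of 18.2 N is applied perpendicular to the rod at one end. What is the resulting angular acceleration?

α ≈ 5.07 rad/s²

I_rod = (1/12)ML² = (1/12)(4.29)(1.60)² = 0.9152 kg·m².
I_balls = 2·m·(L/2)² = 2(1.53)(0.8000)² = 1.958 kg·m².
Total I = 2.874 kg·m².
τ = F·(L/2) = (18.2)(0.800) = 14.56 N·m.
α = τ/I = 14.56/2.874 = 5.067 rad/s².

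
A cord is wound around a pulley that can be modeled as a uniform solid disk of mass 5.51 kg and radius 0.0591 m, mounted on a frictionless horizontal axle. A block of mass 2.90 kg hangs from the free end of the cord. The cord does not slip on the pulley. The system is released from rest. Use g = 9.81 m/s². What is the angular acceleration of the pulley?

α ≈ 85.1 rad/s²

I = ½MR² = (1/2)(5.51)(0.0591)² = 0.009623 kg·m².
Block: mg − T = ma. Pulley: TR = Iα. No-slip: a = αR, so T = (I/R²)a = 2.755·a.
Then mg = (m + 2.755)a, so a = (2.90)(9.81)/(2.90 + 2.755) = 5.031 m/s².
α = a/R = 5.031/0.0591 = 85.12 rad/s².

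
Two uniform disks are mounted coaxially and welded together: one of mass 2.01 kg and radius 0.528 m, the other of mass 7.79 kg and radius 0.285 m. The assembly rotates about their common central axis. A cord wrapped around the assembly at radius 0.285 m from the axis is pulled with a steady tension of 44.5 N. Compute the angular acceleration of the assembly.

α ≈ 21.3 rad/s²

I = ½M₁R₁² + ½M₂R₂² = ½(2.01)(0.528)² + ½(7.79)(0.285)² = 0.5965 kg·m².
τ = F r = (44.5)(0.285) = 12.68 N·m.
α = τ/I = 12.68/0.5965 = 21.26 rad/s².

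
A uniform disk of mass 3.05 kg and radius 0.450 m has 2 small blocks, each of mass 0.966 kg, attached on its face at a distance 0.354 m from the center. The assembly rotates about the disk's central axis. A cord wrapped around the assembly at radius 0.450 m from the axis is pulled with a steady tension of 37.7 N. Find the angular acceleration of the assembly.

I_disk = ½MR² = ½(3.05)(0.450)² = 0.3088 kg·m².
I_blocks = 2·m·r² = 2(0.966)(0.354)² = 0.2421 kg·m².
Total I = 0.5509 kg·m².
τ = F r = (37.7)(0.450) = 16.97 N·m.
α = τ/I = 16.97/0.5509 = 30.79 rad/s².

α ≈ 30.8 rad/s²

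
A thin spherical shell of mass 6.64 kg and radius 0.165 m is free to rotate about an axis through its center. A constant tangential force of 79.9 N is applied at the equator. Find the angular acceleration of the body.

I = (2/3)MR² = (2/3)(6.64)(0.165)² = 0.1205 kg·m².
τ = F R = (79.9)(0.165) = 13.18 N·m.
From τ = Iα: α = 13.18/0.1205 = 109.4 rad/s².

α ≈ 109 rad/s²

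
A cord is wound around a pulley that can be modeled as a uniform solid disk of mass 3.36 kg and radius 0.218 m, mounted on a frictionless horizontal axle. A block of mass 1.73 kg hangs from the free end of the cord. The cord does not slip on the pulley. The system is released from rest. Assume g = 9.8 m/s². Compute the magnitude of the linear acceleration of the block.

a ≈ 4.97 m/s²

I = ½MR² = (1/2)(3.36)(0.218)² = 0.07984 kg·m².
Block: mg − T = ma. Pulley: TR = Iα. No-slip: a = αR, so T = (I/R²)a = 1.680·a.
Then mg = (m + 1.680)a, so a = (1.73)(9.8)/(1.73 + 1.680) = 4.972 m/s².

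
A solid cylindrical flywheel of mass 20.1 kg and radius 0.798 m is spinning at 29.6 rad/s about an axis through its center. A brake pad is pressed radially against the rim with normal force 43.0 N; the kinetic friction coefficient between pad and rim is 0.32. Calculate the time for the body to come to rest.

t ≈ 17.3 s

I = ½MR² = (1/2)(20.1)(0.798)² = 6.400 kg·m².
Friction force f = μN = (0.32)(43.0) = 13.76 N at the rim; torque magnitude τ = fR = 10.98 N·m, opposing ω.
|α| = τ/I = 10.98/6.400 = 1.716 rad/s² (deceleration).
0 = ω₀ − |α|t ⇒ t = ω₀/|α| = 29.6/1.716 = 17.25 s.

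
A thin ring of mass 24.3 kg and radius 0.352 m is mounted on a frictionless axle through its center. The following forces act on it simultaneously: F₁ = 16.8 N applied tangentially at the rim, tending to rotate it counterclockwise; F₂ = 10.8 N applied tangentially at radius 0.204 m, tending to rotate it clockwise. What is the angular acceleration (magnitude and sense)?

α ≈ 1.23 rad/s², counterclockwise

I = MR² = (24.3)(0.352)² = 3.011 kg·m².
Taking counterclockwise as positive: τ₁ = +(16.8)(0.352) = +5.914 N·m; τ₂ = −(10.8)(0.204) = −2.203 N·m.
Net torque τ = 3.710 N·m.
α = τ/I = 3.710/3.011 = 1.232 rad/s².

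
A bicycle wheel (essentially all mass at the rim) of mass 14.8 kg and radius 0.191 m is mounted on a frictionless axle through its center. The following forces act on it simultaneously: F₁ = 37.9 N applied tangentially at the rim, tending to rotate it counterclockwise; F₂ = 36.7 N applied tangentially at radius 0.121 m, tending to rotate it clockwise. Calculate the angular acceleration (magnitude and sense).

I = MR² = (14.8)(0.191)² = 0.5399 kg·m².
Taking counterclockwise as positive: τ₁ = +(37.9)(0.191) = +7.239 N·m; τ₂ = −(36.7)(0.121) = −4.441 N·m.
Net torque τ = 2.798 N·m.
α = τ/I = 2.798/0.5399 = 5.183 rad/s².

α ≈ 5.18 rad/s², counterclockwise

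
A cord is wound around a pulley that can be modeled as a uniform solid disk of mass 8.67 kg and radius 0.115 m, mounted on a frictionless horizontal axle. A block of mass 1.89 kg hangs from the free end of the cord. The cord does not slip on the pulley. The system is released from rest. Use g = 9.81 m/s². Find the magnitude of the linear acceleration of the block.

I = ½MR² = (1/2)(8.67)(0.115)² = 0.05733 kg·m².
Block: mg − T = ma. Pulley: TR = Iα. No-slip: a = αR, so T = (I/R²)a = 4.335·a.
Then mg = (m + 4.335)a, so a = (1.89)(9.81)/(1.89 + 4.335) = 2.978 m/s².

a ≈ 2.98 m/s²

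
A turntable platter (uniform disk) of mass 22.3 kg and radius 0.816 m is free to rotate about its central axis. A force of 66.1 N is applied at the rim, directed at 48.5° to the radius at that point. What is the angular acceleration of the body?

α ≈ 5.44 rad/s²

I = ½MR² = (1/2)(22.3)(0.816)² = 7.424 kg·m².
Only the tangential component produces torque: τ = F R sinθ = (66.1)(0.816) sin 48.5° = 40.40 N·m.
Newton's second law for rotation, τ = Iα, gives α = τ/I = 40.40/7.424 = 5.441 rad/s².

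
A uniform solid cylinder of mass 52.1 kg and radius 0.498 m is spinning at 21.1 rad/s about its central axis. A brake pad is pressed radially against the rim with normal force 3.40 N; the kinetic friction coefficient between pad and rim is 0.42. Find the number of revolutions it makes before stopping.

≈ 322 revolutions

I = ½MR² = (1/2)(52.1)(0.498)² = 6.461 kg·m².
Friction force f = μN = (0.42)(3.40) = 1.428 N at the rim; torque magnitude τ = fR = 0.7111 N·m, opposing ω.
|α| = τ/I = 0.7111/6.461 = 0.1101 rad/s² (deceleration).
ω² = ω₀² − 2|α|θ with ω = 0 ⇒ θ = ω₀²/(2|α|) = 2022 rad = 321.9 rev.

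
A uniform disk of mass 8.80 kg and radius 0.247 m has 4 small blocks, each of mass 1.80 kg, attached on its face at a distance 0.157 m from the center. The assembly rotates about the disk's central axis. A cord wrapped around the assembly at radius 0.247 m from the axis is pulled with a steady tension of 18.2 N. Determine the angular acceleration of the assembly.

α ≈ 10.1 rad/s²

I_disk = ½MR² = ½(8.80)(0.247)² = 0.2684 kg·m².
I_blocks = 4·m·r² = 4(1.80)(0.157)² = 0.1775 kg·m².
Total I = 0.4459 kg·m².
τ = F r = (18.2)(0.247) = 4.495 N·m.
α = τ/I = 4.495/0.4459 = 10.08 rad/s².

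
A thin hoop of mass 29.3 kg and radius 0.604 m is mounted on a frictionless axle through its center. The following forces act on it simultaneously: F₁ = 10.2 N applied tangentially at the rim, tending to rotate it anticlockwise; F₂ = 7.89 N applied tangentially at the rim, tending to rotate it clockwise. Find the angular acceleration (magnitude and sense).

I = MR² = (29.3)(0.604)² = 10.69 kg·m².
Taking anticlockwise as positive: τ₁ = +(10.2)(0.604) = +6.161 N·m; τ₂ = −(7.89)(0.604) = −4.766 N·m.
Net torque τ = 1.395 N·m.
α = τ/I = 1.395/10.69 = 0.1305 rad/s².

α ≈ 0.131 rad/s², anticlockwise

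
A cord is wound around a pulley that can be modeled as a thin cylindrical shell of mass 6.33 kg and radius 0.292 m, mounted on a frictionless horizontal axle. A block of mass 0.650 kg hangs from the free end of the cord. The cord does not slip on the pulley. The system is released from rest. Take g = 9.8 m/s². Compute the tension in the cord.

I = MR² = (6.33)(0.292)² = 0.5397 kg·m².
Block: mg − T = ma. Pulley: TR = Iα. No-slip: a = αR, so T = (I/R²)a = 6.330·a.
Then mg = (m + 6.330)a, so a = (0.650)(9.8)/(0.650 + 6.330) = 0.9126 m/s².
T = 6.330·a = 5.777 N.

T ≈ 5.78 N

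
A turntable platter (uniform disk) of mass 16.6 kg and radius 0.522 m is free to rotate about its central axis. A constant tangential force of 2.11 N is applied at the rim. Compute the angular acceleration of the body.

I = ½MR² = (1/2)(16.6)(0.522)² = 2.262 kg·m².
τ = F R = (2.11)(0.522) = 1.101 N·m.
Newton's second law for rotation, τ = Iα, gives α = τ/I = 1.101/2.262 = 0.4870 rad/s².

α ≈ 0.487 rad/s²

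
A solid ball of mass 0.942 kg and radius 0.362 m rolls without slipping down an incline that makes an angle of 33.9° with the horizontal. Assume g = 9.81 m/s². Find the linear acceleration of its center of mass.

Translation along the incline: Mg sinθ − f = Ma.
Rotation about the center: fR = Iα with I = (2/5)MR². No-slip gives a = αR, so f = (I/R²)a = (2/5)M a.
Substituting: Mg sinθ = (1 + 0.4000)Ma, so a = g sinθ/(1 + 0.4000) = (9.81) sin 33.9° / 1.400 = 3.908 m/s².

a ≈ 3.91 m/s²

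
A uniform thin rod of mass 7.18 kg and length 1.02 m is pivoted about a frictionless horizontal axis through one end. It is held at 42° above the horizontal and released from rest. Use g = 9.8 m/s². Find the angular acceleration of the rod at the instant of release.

About the pivot, I = (1/3)ML² = (1/3)(7.18)(1.02)² = 2.490 kg·m².
The weight acts at the center, a distance L/2 = 0.5100 m from the pivot; τ = Mg(L/2) cos 42° = 26.67 N·m.
α = τ/I = 26.67/2.490 = 10.71 rad/s².

α ≈ 10.7 rad/s²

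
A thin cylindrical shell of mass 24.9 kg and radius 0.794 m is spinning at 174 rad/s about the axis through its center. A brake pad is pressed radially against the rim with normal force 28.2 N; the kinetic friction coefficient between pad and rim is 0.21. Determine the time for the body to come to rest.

I = MR² = (24.9)(0.794)² = 15.70 kg·m².
Friction force f = μN = (0.21)(28.2) = 5.922 N at the rim; torque magnitude τ = fR = 4.702 N·m, opposing ω.
|α| = τ/I = 4.702/15.70 = 0.2995 rad/s² (deceleration).
0 = ω₀ − |α|t ⇒ t = ω₀/|α| = 174/0.2995 = 580.9 s.

t ≈ 581 s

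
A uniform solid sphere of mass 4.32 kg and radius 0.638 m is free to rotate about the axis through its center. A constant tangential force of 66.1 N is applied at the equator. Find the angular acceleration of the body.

α ≈ 60.0 rad/s²

I = (2/5)MR² = (2/5)(4.32)(0.638)² = 0.7034 kg·m².
τ = F R = (66.1)(0.638) = 42.17 N·m.
From τ = Iα: α = 42.17/0.7034 = 59.96 rad/s².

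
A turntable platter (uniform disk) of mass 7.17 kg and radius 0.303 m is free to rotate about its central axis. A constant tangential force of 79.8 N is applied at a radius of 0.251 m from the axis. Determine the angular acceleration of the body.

α ≈ 60.9 rad/s²

I = ½MR² = (1/2)(7.17)(0.303)² = 0.3291 kg·m².
τ = F·r = (79.8)(0.251) = 20.03 N·m.
Newton's second law for rotation, τ = Iα, gives α = τ/I = 20.03/0.3291 = 60.86 rad/s².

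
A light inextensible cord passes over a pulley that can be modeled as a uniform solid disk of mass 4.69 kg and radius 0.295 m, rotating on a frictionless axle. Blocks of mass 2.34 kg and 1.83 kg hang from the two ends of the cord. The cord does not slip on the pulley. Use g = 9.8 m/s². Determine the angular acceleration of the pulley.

α ≈ 2.60 rad/s²

I = ½MR² = (1/2)(4.69)(0.295)² = 0.2041 kg·m².
Heavier block: m₁g − T₁ = m₁a. Lighter block: T₂ − m₂g = m₂a.
Pulley: (T₁ − T₂)R = Iα = I(a/R), so T₁ − T₂ = (I/R²)a = (1/2)M_p a = 2.345·a.
Adding the three: (m₁ − m₂)g = (m₁ + m₂ + 2.345)a, so a = (2.34 − 1.83)(9.8)/(2.34 + 1.83 + 2.345) = 0.7672 m/s².
α = a/R = 0.7672/0.295 = 2.601 rad/s².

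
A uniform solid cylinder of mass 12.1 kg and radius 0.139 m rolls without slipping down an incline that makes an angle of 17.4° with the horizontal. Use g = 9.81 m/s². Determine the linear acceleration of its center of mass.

a ≈ 1.96 m/s²

Translation along the incline: Mg sinθ − f = Ma.
Rotation about the center: fR = Iα with I = ½MR². No-slip gives a = αR, so f = (I/R²)a = (1/2)M a.
Substituting: Mg sinθ = (1 + 0.5000)Ma, so a = g sinθ/(1 + 0.5000) = (9.81) sin 17.4° / 1.500 = 1.956 m/s².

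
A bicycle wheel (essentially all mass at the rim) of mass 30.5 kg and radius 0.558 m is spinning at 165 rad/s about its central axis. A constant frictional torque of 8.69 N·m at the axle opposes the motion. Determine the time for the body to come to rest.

t ≈ 180 s

I = MR² = (30.5)(0.558)² = 9.497 kg·m².
The net torque has magnitude 8.69 N·m, opposing ω.
|α| = τ/I = 8.690/9.497 = 0.9151 rad/s² (deceleration).
0 = ω₀ − |α|t ⇒ t = ω₀/|α| = 165/0.9151 = 180.3 s.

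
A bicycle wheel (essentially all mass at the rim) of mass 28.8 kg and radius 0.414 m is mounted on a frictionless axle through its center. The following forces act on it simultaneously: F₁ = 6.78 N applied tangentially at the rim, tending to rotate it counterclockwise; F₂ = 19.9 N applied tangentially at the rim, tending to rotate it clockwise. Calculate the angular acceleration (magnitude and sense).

α ≈ 1.10 rad/s², clockwise

I = MR² = (28.8)(0.414)² = 4.936 kg·m².
Taking counterclockwise as positive: τ₁ = +(6.78)(0.414) = +2.807 N·m; τ₂ = −(19.9)(0.414) = −8.239 N·m.
Net torque τ = -5.432 N·m.
α = τ/I = -5.432/4.936 = -1.100 rad/s².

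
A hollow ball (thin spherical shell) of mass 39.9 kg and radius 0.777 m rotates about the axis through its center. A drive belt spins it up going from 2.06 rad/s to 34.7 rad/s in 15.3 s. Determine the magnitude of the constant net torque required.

τ ≈ 34.3 N·m

I = (2/3)MR² = (2/3)(39.9)(0.777)² = 16.06 kg·m².
α = Δω/Δt = (34.7 − 2.06)/15.3 = 2.133 rad/s².
τ = Iα = (16.06)(2.133) = 34.26 N·m.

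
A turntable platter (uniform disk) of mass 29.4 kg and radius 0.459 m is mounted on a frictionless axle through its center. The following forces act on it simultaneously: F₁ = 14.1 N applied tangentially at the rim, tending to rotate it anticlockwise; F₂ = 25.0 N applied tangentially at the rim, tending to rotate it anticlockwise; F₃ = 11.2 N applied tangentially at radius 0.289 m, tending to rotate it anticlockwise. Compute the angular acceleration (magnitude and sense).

α ≈ 6.84 rad/s², anticlockwise

I = ½MR² = (1/2)(29.4)(0.459)² = 3.097 kg·m².
Taking anticlockwise as positive: τ₁ = +(14.1)(0.459) = +6.472 N·m; τ₂ = +(25.0)(0.459) = +11.47 N·m; τ₃ = +(11.2)(0.289) = +3.237 N·m.
Net torque τ = 21.18 N·m.
α = τ/I = 21.18/3.097 = 6.840 rad/s².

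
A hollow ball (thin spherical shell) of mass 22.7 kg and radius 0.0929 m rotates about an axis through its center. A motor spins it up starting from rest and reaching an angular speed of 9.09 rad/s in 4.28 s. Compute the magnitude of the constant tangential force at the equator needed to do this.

F ≈ 2.99 N

I = (2/3)MR² = (2/3)(22.7)(0.0929)² = 0.1306 kg·m².
α = Δω/Δt = (9.09 − 0)/4.28 = 2.124 rad/s².
The required torque is τ = Iα = (0.1306)(2.124) = 0.2774 N·m.
A tangential force at the equator gives τ = FR, so F = τ/R = 0.2774/0.0929 = 2.986 N.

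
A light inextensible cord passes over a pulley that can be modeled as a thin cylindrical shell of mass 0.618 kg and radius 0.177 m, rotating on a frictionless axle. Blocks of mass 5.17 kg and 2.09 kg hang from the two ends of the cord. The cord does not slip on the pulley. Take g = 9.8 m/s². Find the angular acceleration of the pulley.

I = MR² = (0.618)(0.177)² = 0.01936 kg·m².
Heavier block: m₁g − T₁ = m₁a. Lighter block: T₂ − m₂g = m₂a.
Pulley: (T₁ − T₂)R = Iα = I(a/R), so T₁ − T₂ = (I/R²)a = 1·M_p a = 0.6180·a.
Adding the three: (m₁ − m₂)g = (m₁ + m₂ + 0.6180)a, so a = (5.17 − 2.09)(9.8)/(5.17 + 2.09 + 0.6180) = 3.831 m/s².
α = a/R = 3.831/0.177 = 21.65 rad/s².

α ≈ 21.6 rad/s²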